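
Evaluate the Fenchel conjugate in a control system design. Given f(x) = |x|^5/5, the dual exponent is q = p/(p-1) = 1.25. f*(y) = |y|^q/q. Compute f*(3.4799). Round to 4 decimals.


The conjugate exponent q satisfies 1/p + 1/q = 1.
p = 5, so q = 5/(5 - 1) = 1.25
|y|^q = 3.4799^1.25 = 4.7529
f*(3.4799) = 4.7529 / 1.25 = 3.8023


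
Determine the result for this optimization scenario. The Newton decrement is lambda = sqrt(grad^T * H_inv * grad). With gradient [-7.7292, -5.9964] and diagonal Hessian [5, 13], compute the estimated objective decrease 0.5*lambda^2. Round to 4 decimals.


Step 1: H is diagonal, so H^(-1) * g = [-1.5458, -0.4613].
Step 2: g^T H^(-1) g = sum_i g_i^2 / H_ii
  = (-7.7292)^2/5 + (-5.9964)^2/13
  = 11.9481 + 2.7659 = 14.714
Step 3: Objective decrease = 0.5 * g^T H^(-1) g = 7.357


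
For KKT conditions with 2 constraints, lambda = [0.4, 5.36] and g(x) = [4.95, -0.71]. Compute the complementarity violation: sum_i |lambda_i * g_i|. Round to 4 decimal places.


KKT complementary slackness check:
lambda_1 * g_1 = 0.4 * 4.95 = 1.98
lambda_2 * g_2 = 5.36 * -0.71 = -3.8056
Total violation = 1.98 + 3.8056 = 5.7856


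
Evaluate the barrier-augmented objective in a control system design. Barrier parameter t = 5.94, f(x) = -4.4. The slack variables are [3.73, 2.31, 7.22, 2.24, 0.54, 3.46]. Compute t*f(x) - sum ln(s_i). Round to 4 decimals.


Step 1: Compute log-barrier.
ln values: [1.3164, 0.8372, 1.9769, 0.8065, -0.6162, 1.2413]
phi = -(1.3164 + 0.8372 + 1.9769 + 0.8065 - 0.6162 + 1.2413) = -5.5621
Step 2: Compute augmented objective.
t*f(x) = 5.94*-4.4 = -26.136
Total = -26.136 - 5.5621 = -31.6981


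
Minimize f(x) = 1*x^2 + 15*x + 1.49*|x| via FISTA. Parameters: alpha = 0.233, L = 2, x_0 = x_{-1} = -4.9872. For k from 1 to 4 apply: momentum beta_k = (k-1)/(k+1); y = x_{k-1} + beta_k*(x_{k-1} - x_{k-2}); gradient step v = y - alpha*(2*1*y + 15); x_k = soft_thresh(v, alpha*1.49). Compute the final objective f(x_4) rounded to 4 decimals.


FISTA on f(x) = 1*x^2 + 15*x + 1.49*|x|
L = 2, alpha = 0.233
Iteration 1: beta = 0.0, y = -4.9872 + 0.0*(-4.9872 + 4.9872) = -4.9872
  grad(y) = 5.0256, v = y - alpha*grad = -6.1582
  prox(v) = soft_thresh(-6.1582, 0.3472) = -5.811
Iteration 2: beta = 0.3333, y = -5.811 + 0.3333*(-5.811 + 4.9872) = -6.0856
  grad(y) = 2.8288, v = y - alpha*grad = -6.7447
  prox(v) = soft_thresh(-6.7447, 0.3472) = -6.3975
Iteration 3: beta = 0.5, y = -6.3975 + 0.5*(-6.3975 + 5.811) = -6.6908
  grad(y) = 1.6184, v = y - alpha*grad = -7.0679
  prox(v) = soft_thresh(-7.0679, 0.3472) = -6.7207
Iteration 4: beta = 0.6, y = -6.7207 + 0.6*(-6.7207 + 6.3975) = -6.9146
  grad(y) = 1.1707, v = y - alpha*grad = -7.1874
  prox(v) = soft_thresh(-7.1874, 0.3472) = -6.8402
f(x_4) = 1*(-6.8402)^2 + 15*(-6.8402) + 1.49*|-6.8402| = -45.6228


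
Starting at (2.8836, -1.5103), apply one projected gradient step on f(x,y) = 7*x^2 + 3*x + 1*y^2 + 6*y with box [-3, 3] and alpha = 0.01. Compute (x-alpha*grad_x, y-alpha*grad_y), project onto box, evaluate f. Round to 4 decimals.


Step 1: Compute gradient at (2.8836, -1.5103).
grad_x = 2*7*2.8836 + 3 = 43.3704
grad_y = 2*1*-1.5103 + 6 = 2.9794
Step 2: Gradient step.
x_raw = 2.8836 - 0.01*43.3704 = 2.4499
y_raw = -1.5103 - 0.01*2.9794 = -1.5401
Step 3: Project onto [-3, 3].
x_proj = clip(2.4499) = 2.4499
y_proj = clip(-1.5401) = -1.5401
Step 4: Evaluate f.
f(2.4499, -1.5401) = 42.4949


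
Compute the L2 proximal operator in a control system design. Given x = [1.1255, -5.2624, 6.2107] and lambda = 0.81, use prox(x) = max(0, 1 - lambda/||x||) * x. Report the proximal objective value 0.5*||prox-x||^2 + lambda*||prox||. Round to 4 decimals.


Step 1: Compute ||x||.
||x|| = 8.2178
Step 2: Compute scaling factor.
scale = max(0, 1 - 0.81/8.2178) = 0.9014
Step 3: prox(x) = [1.0146, -4.7437, 5.5985]
||prox(x)|| = 7.4078
Step 4: Proximal objective.
0.5*||prox-x||^2 = 0.3281
lambda*||prox|| = 6.0003
Total = 6.3284


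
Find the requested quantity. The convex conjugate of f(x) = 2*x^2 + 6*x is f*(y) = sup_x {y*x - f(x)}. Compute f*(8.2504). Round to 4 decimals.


f*(y) = sup_x {y*x - a*x^2 - b*x} = sup_x {(y-b)*x - a*x^2}
FOC: (y - b) - 2a*x = 0 => x* = (y - b)/(2a)
x* = (8.2504 - 6)/(2*2) = 0.5626
f*(8.2504) = (y-b)^2/(4a) = (8.2504 - 6)^2/(4*2)
= 5.0643/8 = 0.633


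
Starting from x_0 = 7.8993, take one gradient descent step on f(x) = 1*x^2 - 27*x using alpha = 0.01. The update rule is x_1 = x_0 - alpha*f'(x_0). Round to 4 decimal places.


We compute the gradient at x_0 and apply the update.
f'(x) = 2*x - 27
f'(7.8993) = 2*7.8993 - 27 = -11.2014
x_1 = 7.8993 - 0.01*-11.2014 = 8.0113


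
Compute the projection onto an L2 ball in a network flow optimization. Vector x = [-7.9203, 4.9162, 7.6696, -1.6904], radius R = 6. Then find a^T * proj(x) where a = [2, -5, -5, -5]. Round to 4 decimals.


Step 1: Compute ||x|| (intermediates to 6 decimals).
||x|| = sqrt((-7.9203)^2 + 4.9162^2 + 7.6696^2 + (-1.6904)^2) = 12.189356
Step 2: Project.
Since ||x|| > R, scale = R/||x|| = 6/12.189356 = 0.492233, proj(x) = scale * x
proj(x) = [-3.898633, 2.419916, 3.77523, -0.832071]
Step 3: Dot product.
a^T * proj(x) = 2*(-3.898633) - 5*2.419916 - 5*3.77523 - 5*(-0.832071) = -34.6126


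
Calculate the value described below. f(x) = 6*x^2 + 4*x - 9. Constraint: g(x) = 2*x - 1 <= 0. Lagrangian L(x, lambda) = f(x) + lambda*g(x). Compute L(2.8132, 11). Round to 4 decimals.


Step 1: Evaluate f(x).
f(2.8132) = 6*2.8132^2 + 4*2.8132 - 9 = 49.7374
Step 2: Evaluate g(x).
g(2.8132) = 2*2.8132 - 1 = 4.6264
Step 3: Compute Lagrangian.
L = 49.7374 + 11*4.6264 = 100.6278


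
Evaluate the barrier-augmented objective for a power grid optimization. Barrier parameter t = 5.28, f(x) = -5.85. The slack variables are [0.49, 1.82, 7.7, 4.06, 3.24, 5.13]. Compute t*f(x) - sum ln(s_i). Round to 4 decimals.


Step 1: Compute log-barrier.
ln values: [-0.7133, 0.5988, 2.0412, 1.4012, 1.1756, 1.6351]
phi = -(-0.7133 + 0.5988 + 2.0412 + 1.4012 + 1.1756 + 1.6351) = -6.1386
Step 2: Compute augmented objective.
t*f(x) = 5.28*-5.85 = -30.888
Total = -30.888 - 6.1386 = -37.0266


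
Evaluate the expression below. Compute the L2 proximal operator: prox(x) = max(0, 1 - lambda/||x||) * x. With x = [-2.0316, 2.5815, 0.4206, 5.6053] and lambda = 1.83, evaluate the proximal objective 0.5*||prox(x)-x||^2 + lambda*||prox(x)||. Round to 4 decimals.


Step 1: Compute ||x||.
||x|| = 6.5106
Step 2: Compute scaling factor.
scale = max(0, 1 - 1.83/6.5106) = 0.7189
Step 3: prox(x) = [-1.4606, 1.8559, 0.3024, 4.0298]
||prox(x)|| = 4.6806
Step 4: Proximal objective.
0.5*||prox-x||^2 = 1.6745
lambda*||prox|| = 8.5655
Total = 10.2399


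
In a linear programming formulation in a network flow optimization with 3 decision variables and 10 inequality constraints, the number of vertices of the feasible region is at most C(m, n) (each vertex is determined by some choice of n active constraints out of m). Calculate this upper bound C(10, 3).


Each vertex corresponds to some choice of n active constraints out of m, so the number of vertices is at most C(m, n) = m! / (n!(m-n)!).
m = 10, n = 3
Numerator: 10 * 9 * 8
Denominator: 3! = 6
C(10, 3) = 120


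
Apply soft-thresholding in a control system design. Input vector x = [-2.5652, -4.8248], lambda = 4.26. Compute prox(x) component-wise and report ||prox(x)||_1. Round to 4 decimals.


Soft-thresholding with lambda = 4.26:
prox(-2.5652) = sign(-2.5652)*max(|-2.5652| - 4.26, 0) = 0.0
prox(-4.8248) = sign(-4.8248)*max(|-4.8248| - 4.26, 0) = -0.5648
prox(x) = [0.0, -0.5648]
||prox(x)||_1 = 0.0 + 0.5648 = 0.5648


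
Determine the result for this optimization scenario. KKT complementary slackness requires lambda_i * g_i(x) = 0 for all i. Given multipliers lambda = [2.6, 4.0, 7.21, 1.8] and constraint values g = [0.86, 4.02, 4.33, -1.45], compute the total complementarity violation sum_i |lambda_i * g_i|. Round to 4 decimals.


KKT complementary slackness check:
lambda_1 * g_1 = 2.6 * 0.86 = 2.236
lambda_2 * g_2 = 4.0 * 4.02 = 16.08
lambda_3 * g_3 = 7.21 * 4.33 = 31.2193
lambda_4 * g_4 = 1.8 * -1.45 = -2.61
Total violation = 2.236 + 16.08 + 31.2193 + 2.61 = 52.1453


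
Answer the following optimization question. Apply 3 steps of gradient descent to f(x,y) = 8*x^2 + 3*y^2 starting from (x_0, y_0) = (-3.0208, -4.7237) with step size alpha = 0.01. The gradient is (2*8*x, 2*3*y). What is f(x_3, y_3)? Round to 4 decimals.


Gradient descent on f(x,y) = 8*x^2 + 3*y^2.
Starting point: (-3.0208, -4.7237), alpha = 0.01
Step 1: grad_x = 2*8*-3.0208 = -48.3328, grad_y = 2*3*-4.7237 = -28.3422
  x_1 = -3.0208 - 0.01*-48.3328 = -2.5375
  y_1 = -4.7237 - 0.01*-28.3422 = -4.4403
Step 2: grad_x = 2*8*-2.5375 = -40.5996, grad_y = 2*3*-4.4403 = -26.6417
  x_2 = -2.5375 - 0.01*-40.5996 = -2.1315
  y_2 = -4.4403 - 0.01*-26.6417 = -4.1739
Step 3: grad_x = 2*8*-2.1315 = -34.1036, grad_y = 2*3*-4.1739 = -25.0432
  x_3 = -2.1315 - 0.01*-34.1036 = -1.7904
  y_3 = -4.1739 - 0.01*-25.0432 = -3.9234
f(-1.7904, -3.9234) = 8*(-1.7904)^2 + 3*(-3.9234)^2 = 71.8253


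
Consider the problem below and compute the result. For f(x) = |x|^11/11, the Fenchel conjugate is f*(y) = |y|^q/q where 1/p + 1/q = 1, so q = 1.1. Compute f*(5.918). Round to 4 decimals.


The conjugate exponent q satisfies 1/p + 1/q = 1.
p = 11, so q = 11/(11 - 1) = 1.1
|y|^q = 5.918^1.1 = 7.0696
f*(5.918) = 7.0696 / 1.1 = 6.4269


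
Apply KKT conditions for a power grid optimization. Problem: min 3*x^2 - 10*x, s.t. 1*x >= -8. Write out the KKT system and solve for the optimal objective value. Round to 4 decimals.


Step 1: Try lambda = 0 (constraint inactive).
Stationarity: 2*3*x - 10 = 0
x* = 10/(2*3) = 5/3 = 1.6667 (rounded; the exact value 5/3 is used below)
Check constraint: 1*1.6667 = 1.6667 >= -8 -- satisfied.
Step 2: Compute optimal value.
f(x*) = 3*(5/3)^2 - 10*(5/3) = -8.3333


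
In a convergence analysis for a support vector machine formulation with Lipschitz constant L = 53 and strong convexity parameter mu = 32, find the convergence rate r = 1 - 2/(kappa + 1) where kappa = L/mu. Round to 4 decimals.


Step 1: Compute the condition number.
kappa = L/mu = 53/32 = 1.6563
Step 2: Compute the convergence rate.
r = 1 - 2/(kappa + 1) = 1 - 2*mu/(L + mu) = (L - mu)/(L + mu) = 21/85 = 0.2471


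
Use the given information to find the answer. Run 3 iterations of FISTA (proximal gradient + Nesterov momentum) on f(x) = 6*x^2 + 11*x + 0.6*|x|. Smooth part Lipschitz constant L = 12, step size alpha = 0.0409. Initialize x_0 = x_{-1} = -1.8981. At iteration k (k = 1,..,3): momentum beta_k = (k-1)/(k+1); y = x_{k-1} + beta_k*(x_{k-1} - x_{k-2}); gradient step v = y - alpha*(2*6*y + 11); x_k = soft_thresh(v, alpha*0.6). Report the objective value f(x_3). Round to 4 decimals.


FISTA on f(x) = 6*x^2 + 11*x + 0.6*|x|
L = 12, alpha = 0.0409
Iteration 1: beta = 0.0, y = -1.8981 + 0.0*(-1.8981 + 1.8981) = -1.8981
  grad(y) = -11.7772, v = y - alpha*grad = -1.4164
  prox(v) = soft_thresh(-1.4164, 0.0245) = -1.3919
Iteration 2: beta = 0.3333, y = -1.3919 + 0.3333*(-1.3919 + 1.8981) = -1.2231
  grad(y) = -3.6776, v = y - alpha*grad = -1.0727
  prox(v) = soft_thresh(-1.0727, 0.0245) = -1.0482
Iteration 3: beta = 0.5, y = -1.0482 + 0.5*(-1.0482 + 1.3919) = -0.8763
  grad(y) = 0.484, v = y - alpha*grad = -0.8961
  prox(v) = soft_thresh(-0.8961, 0.0245) = -0.8716
f(x_3) = 6*(-0.8716)^2 + 11*(-0.8716) + 0.6*|-0.8716| = -4.5065


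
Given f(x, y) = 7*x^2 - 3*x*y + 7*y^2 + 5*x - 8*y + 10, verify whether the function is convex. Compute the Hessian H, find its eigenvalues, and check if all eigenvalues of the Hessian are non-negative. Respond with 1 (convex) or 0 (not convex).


The Hessian of f(x,y) = 7*x^2 - 3*x*y + 7*y^2 + 5*x - 8*y + 10 is:
H = [[14, -3], [-3, 14]]
Trace = 14 + 14 = 28
Determinant = 14*14 - (-3)^2 = 187
Discriminant = (28)^2 - 4*187 = 36.0
Eigenvalues: lambda_1 = 11.0, lambda_2 = 17.0
The function is convex.

1


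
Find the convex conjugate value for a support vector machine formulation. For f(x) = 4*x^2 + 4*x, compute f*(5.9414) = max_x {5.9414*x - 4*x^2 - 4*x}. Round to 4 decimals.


f*(y) = sup_x {y*x - a*x^2 - b*x} = sup_x {(y-b)*x - a*x^2}
FOC: (y - b) - 2a*x = 0 => x* = (y - b)/(2a)
x* = (5.9414 - 4)/(2*4) = 0.2427
f*(5.9414) = (y-b)^2/(4a) = (5.9414 - 4)^2/(4*4)
= 3.769/16 = 0.2356


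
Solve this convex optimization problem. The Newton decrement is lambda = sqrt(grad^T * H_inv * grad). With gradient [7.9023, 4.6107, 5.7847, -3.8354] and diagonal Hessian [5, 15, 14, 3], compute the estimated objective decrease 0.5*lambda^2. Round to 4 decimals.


Step 1: H is diagonal, so H^(-1) * g = [1.5805, 0.3074, 0.4132, -1.2785].
Step 2: g^T H^(-1) g = sum_i g_i^2 / H_ii
  = (7.9023)^2/5 + (4.6107)^2/15 + (5.7847)^2/14 + (-3.8354)^2/3
  = 12.4893 + 1.4172 + 2.3902 + 4.9034 = 21.2001
Step 3: Objective decrease = 0.5 * g^T H^(-1) g = 10.6001


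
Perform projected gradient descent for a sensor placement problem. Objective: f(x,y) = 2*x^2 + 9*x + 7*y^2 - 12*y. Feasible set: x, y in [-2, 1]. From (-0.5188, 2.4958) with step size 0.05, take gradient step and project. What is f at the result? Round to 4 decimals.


Step 1: Compute gradient at (-0.5188, 2.4958).
grad_x = 2*2*-0.5188 + 9 = 6.9248
grad_y = 2*7*2.4958 - 12 = 22.9412
Step 2: Gradient step.
x_raw = -0.5188 - 0.05*6.9248 = -0.865
y_raw = 2.4958 - 0.05*22.9412 = 1.3487
Step 3: Project onto [-2, 1].
x_proj = clip(-0.865) = -0.865
y_proj = clip(1.3487) = 1.0
Step 4: Evaluate f.
f(-0.865, 1.0) = -11.2888


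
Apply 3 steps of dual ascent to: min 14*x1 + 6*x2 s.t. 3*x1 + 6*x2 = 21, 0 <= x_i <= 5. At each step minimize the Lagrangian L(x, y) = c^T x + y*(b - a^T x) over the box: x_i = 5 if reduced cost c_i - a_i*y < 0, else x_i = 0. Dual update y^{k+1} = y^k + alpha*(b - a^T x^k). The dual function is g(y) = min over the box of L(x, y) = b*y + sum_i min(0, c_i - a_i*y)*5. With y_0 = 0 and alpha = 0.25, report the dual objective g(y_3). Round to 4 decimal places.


Dual ascent for LP: min 14*x1 + 6*x2, 3*x1 + 6*x2 = 21, 0 <= x_i <= 5
Step 1: y^k = 0.0, reduced costs: (14.0, 6.0)
  x^k = (0.0, 0.0), subgradient = b - a^T x = 21.0
  y^{k+1} = 0.0 + 0.25*21.0 = 5.25
Step 2: y^k = 5.25, reduced costs: (-1.75, -25.5)
  x^k = (5.0, 5.0), subgradient = b - a^T x = -24.0
  y^{k+1} = 5.25 + 0.25*-24.0 = -0.75
Step 3: y^k = -0.75, reduced costs: (16.25, 10.5)
  x^k = (0.0, 0.0), subgradient = b - a^T x = 21.0
  y^{k+1} = -0.75 + 0.25*21.0 = 4.5
Dual objective at y_3 = 4.5: reduced costs (0.5, -21.0), box minimizer x = (0.0, 5.0)
g(y_3) = b*y + (c1 - a1*y)*x1 + (c2 - a2*y)*x2 = 21*4.5 + 0.5*0.0 + (-21.0)*5.0 = 94.5 + 0.0 - 105.0 = -10.5


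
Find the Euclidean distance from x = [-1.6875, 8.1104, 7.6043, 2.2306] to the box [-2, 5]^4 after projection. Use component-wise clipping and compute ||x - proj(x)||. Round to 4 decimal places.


Project each component onto [-2, 5].
clip(-1.6875) = -1.6875, clip(8.1104) = 5.0, clip(7.6043) = 5.0, clip(2.2306) = 2.2306
Projection = [-1.6875, 5.0, 5.0, 2.2306]
Squared diffs: [0.0, 9.6746, 6.7824, 0.0]
Distance = sqrt(16.457) = 4.0567


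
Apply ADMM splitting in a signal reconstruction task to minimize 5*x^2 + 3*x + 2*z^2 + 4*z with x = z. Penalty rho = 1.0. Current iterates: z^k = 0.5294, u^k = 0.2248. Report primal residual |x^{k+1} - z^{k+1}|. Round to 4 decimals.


ADMM iteration with rho = 1.0, z^k = 0.5294, u^k = 0.2248
Step 1: x-update.
Minimize 5*x^2 + 3*x + (1.0/2)*(x - 0.5294 + 0.2248)^2
FOC: (2*5 + 1.0)*x = -3 + 1.0*(0.5294 - 0.2248)
x^{k+1} = -0.245
Step 2: z-update.
Minimize 2*z^2 + 4*z + (1.0/2)*(-0.245 - z + 0.2248)^2
FOC: (2*2 + 1.0)*z = -4 + 1.0*(-0.245 + 0.2248)
z^{k+1} = -0.804
Step 3: u-update.
u^{k+1} = 0.2248 - 0.245 + 0.804 = 0.7838
Step 4: Primal residual = |-0.245 + 0.804| = 0.559


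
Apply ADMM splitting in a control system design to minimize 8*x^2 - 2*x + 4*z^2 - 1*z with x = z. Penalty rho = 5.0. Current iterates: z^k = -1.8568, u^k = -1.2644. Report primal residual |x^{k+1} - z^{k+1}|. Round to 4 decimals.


ADMM iteration with rho = 5.0, z^k = -1.8568, u^k = -1.2644
Step 1: x-update.
Minimize 8*x^2 - 2*x + (5.0/2)*(x + 1.8568 - 1.2644)^2
FOC: (2*8 + 5.0)*x = 2 + 5.0*(-1.8568 + 1.2644)
x^{k+1} = -0.0458
Step 2: z-update.
Minimize 4*z^2 - 1*z + (5.0/2)*(-0.0458 - z - 1.2644)^2
FOC: (2*4 + 5.0)*z = 1 + 5.0*(-0.0458 - 1.2644)
z^{k+1} = -0.427
Step 3: u-update.
u^{k+1} = -1.2644 - 0.0458 + 0.427 = -0.8832
Step 4: Primal residual = |-0.0458 + 0.427| = 0.3812


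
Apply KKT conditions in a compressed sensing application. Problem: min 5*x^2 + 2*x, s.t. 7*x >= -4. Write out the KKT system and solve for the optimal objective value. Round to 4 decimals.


Step 1: Try lambda = 0 (constraint inactive).
Stationarity: 2*5*x + 2 = 0
x* = -2/(2*5) = -0.2
Check constraint: 7*-0.2 = -1.4 >= -4 -- satisfied.
Step 2: Compute optimal value.
f(x*) = 5*(-0.2)^2 + 2*(-0.2) = -0.2


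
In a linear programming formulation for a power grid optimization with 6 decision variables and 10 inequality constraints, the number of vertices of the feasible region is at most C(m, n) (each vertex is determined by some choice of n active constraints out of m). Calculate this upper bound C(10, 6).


Each vertex corresponds to some choice of n active constraints out of m, so the number of vertices is at most C(m, n) = m! / (n!(m-n)!).
m = 10, n = 6
Numerator: 10 * 9 * 8 * 7 * 6 * 5
Denominator: 6! = 720
C(10, 6) = 210


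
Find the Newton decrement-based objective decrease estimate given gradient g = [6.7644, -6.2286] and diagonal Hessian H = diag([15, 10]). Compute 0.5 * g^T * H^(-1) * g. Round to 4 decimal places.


Step 1: H is diagonal, so H^(-1) * g = [0.451, -0.6229].
Step 2: g^T H^(-1) g = sum_i g_i^2 / H_ii
  = (6.7644)^2/15 + (-6.2286)^2/10
  = 3.0505 + 3.8795 = 6.93
Step 3: Objective decrease = 0.5 * g^T H^(-1) g = 3.465


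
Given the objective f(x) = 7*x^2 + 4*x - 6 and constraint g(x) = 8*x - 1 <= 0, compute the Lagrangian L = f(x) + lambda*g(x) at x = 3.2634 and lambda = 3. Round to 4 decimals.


Step 1: Evaluate f(x).
f(3.2634) = 7*3.2634^2 + 4*3.2634 - 6 = 81.6021
Step 2: Evaluate g(x).
g(3.2634) = 8*3.2634 - 1 = 25.1072
Step 3: Compute Lagrangian.
L = 81.6021 + 3*25.1072 = 156.9237


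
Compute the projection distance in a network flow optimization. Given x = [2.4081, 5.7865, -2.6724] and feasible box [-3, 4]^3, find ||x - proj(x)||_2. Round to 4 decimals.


Project each component onto [-3, 4].
clip(2.4081) = 2.4081, clip(5.7865) = 4.0, clip(-2.6724) = -2.6724
Projection = [2.4081, 4.0, -2.6724]
Squared diffs: [0.0, 3.1916, 0.0]
Distance = sqrt(3.1916) = 1.7865


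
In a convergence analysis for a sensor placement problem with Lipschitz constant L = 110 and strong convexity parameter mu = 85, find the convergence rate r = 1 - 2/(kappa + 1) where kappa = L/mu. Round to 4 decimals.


Step 1: Compute the condition number.
kappa = L/mu = 110/85 = 1.2941
Step 2: Compute the convergence rate.
r = 1 - 2/(kappa + 1) = 1 - 2*mu/(L + mu) = (L - mu)/(L + mu) = 25/195 = 0.1282


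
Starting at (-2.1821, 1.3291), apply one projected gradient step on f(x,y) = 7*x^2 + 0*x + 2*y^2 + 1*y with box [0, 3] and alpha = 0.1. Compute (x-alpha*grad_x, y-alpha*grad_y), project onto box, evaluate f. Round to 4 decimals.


Step 1: Compute gradient at (-2.1821, 1.3291).
grad_x = 2*7*-2.1821 + 0 = -30.5494
grad_y = 2*2*1.3291 + 1 = 6.3164
Step 2: Gradient step.
x_raw = -2.1821 - 0.1*-30.5494 = 0.8728
y_raw = 1.3291 - 0.1*6.3164 = 0.6975
Step 3: Project onto [0, 3].
x_proj = clip(0.8728) = 0.8728
y_proj = clip(0.6975) = 0.6975
Step 4: Evaluate f.
f(0.8728, 0.6975) = 7.0033


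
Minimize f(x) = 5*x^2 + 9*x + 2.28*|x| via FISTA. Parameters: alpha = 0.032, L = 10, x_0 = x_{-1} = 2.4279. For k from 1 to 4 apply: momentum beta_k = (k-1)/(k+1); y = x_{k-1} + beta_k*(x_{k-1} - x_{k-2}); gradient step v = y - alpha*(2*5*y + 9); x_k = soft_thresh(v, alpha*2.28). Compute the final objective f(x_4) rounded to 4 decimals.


FISTA on f(x) = 5*x^2 + 9*x + 2.28*|x|
L = 10, alpha = 0.032
Iteration 1: beta = 0.0, y = 2.4279 + 0.0*(2.4279 - 2.4279) = 2.4279
  grad(y) = 33.279, v = y - alpha*grad = 1.363
  prox(v) = soft_thresh(1.363, 0.073) = 1.29
Iteration 2: beta = 0.3333, y = 1.29 + 0.3333*(1.29 - 2.4279) = 0.9107
  grad(y) = 18.1072, v = y - alpha*grad = 0.3313
  prox(v) = soft_thresh(0.3313, 0.073) = 0.2583
Iteration 3: beta = 0.5, y = 0.2583 + 0.5*(0.2583 - 1.29) = -0.2575
  grad(y) = 6.4248, v = y - alpha*grad = -0.4631
  prox(v) = soft_thresh(-0.4631, 0.073) = -0.3902
Iteration 4: beta = 0.6, y = -0.3902 + 0.6*(-0.3902 - 0.2583) = -0.7792
  grad(y) = 1.2076, v = y - alpha*grad = -0.8179
  prox(v) = soft_thresh(-0.8179, 0.073) = -0.7449
f(x_4) = 5*(-0.7449)^2 + 9*(-0.7449) + 2.28*|-0.7449| = -2.2313


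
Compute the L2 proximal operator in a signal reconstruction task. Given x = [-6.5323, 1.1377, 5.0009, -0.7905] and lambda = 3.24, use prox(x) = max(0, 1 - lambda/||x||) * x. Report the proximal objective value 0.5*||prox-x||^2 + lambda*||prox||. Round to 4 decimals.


Step 1: Compute ||x||.
||x|| = 8.3426
Step 2: Compute scaling factor.
scale = max(0, 1 - 3.24/8.3426) = 0.6116
Step 3: prox(x) = [-3.9954, 0.6959, 3.0587, -0.4835]
||prox(x)|| = 5.1026
Step 4: Proximal objective.
0.5*||prox-x||^2 = 5.2488
lambda*||prox|| = 16.5324
Total = 21.7813


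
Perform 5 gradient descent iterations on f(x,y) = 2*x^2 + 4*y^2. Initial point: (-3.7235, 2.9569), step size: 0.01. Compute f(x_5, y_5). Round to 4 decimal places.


Gradient descent on f(x,y) = 2*x^2 + 4*y^2.
Starting point: (-3.7235, 2.9569), alpha = 0.01
Step 1: grad_x = 2*2*-3.7235 = -14.894, grad_y = 2*4*2.9569 = 23.6552
  x_1 = -3.7235 - 0.01*-14.894 = -3.5746
  y_1 = 2.9569 - 0.01*23.6552 = 2.7203
Step 2: grad_x = 2*2*-3.5746 = -14.2982, grad_y = 2*4*2.7203 = 21.7628
  x_2 = -3.5746 - 0.01*-14.2982 = -3.4316
  y_2 = 2.7203 - 0.01*21.7628 = 2.5027
Step 3: grad_x = 2*2*-3.4316 = -13.7263, grad_y = 2*4*2.5027 = 20.0218
  x_3 = -3.4316 - 0.01*-13.7263 = -3.2943
  y_3 = 2.5027 - 0.01*20.0218 = 2.3025
Step 4: grad_x = 2*2*-3.2943 = -13.1773, grad_y = 2*4*2.3025 = 18.42
  x_4 = -3.2943 - 0.01*-13.1773 = -3.1625
  y_4 = 2.3025 - 0.01*18.42 = 2.1183
Step 5: grad_x = 2*2*-3.1625 = -12.6502, grad_y = 2*4*2.1183 = 16.9464
  x_5 = -3.1625 - 0.01*-12.6502 = -3.036
  y_5 = 2.1183 - 0.01*16.9464 = 1.9488
f(-3.036, 1.9488) = 2*(-3.036)^2 + 4*1.9488^2 = 33.627


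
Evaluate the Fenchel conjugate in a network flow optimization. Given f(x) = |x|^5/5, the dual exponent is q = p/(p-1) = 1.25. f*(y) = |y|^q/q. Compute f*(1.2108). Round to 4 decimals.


The conjugate exponent q satisfies 1/p + 1/q = 1.
p = 5, so q = 5/(5 - 1) = 1.25
|y|^q = 1.2108^1.25 = 1.2701
f*(1.2108) = 1.2701 / 1.25 = 1.0161


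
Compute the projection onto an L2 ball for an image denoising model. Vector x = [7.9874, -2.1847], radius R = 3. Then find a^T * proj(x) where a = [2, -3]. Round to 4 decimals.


Step 1: Compute ||x|| (intermediates to 6 decimals).
||x|| = sqrt(7.9874^2 + (-2.1847)^2) = 8.280789
Step 2: Project.
Since ||x|| > R, scale = R/||x|| = 3/8.280789 = 0.362284, proj(x) = scale * x
proj(x) = [2.893707, -0.791482]
Step 3: Dot product.
a^T * proj(x) = 2*2.893707 - 3*(-0.791482) = 8.1619


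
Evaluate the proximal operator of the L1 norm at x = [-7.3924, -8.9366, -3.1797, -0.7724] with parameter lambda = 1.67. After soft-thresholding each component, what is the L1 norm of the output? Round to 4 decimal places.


Soft-thresholding with lambda = 1.67:
prox(-7.3924) = sign(-7.3924)*max(|-7.3924| - 1.67, 0) = -5.7224
prox(-8.9366) = sign(-8.9366)*max(|-8.9366| - 1.67, 0) = -7.2666
prox(-3.1797) = sign(-3.1797)*max(|-3.1797| - 1.67, 0) = -1.5097
prox(-0.7724) = sign(-0.7724)*max(|-0.7724| - 1.67, 0) = 0.0
prox(x) = [-5.7224, -7.2666, -1.5097, 0.0]
||prox(x)||_1 = 5.7224 + 7.2666 + 1.5097 + 0.0 = 14.4987


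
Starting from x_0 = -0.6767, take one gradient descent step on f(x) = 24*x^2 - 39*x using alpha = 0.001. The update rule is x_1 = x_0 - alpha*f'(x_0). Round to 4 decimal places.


We compute the gradient at x_0 and apply the update.
f'(x) = 48*x - 39
f'(-0.6767) = 48*-0.6767 - 39 = -71.4816
x_1 = -0.6767 - 0.001*-71.4816 = -0.6052


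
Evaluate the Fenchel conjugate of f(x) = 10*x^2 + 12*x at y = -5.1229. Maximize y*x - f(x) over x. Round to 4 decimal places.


f*(y) = sup_x {y*x - a*x^2 - b*x} = sup_x {(y-b)*x - a*x^2}
FOC: (y - b) - 2a*x = 0 => x* = (y - b)/(2a)
x* = (-5.1229 - 12)/(2*10) = -0.8561
f*(-5.1229) = (y-b)^2/(4a) = (-5.1229 - 12)^2/(4*10)
= 293.1937/40 = 7.3298


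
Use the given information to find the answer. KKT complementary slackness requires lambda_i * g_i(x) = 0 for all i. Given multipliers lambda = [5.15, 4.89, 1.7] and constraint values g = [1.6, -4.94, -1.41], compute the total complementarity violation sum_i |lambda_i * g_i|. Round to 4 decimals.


KKT complementary slackness check:
lambda_1 * g_1 = 5.15 * 1.6 = 8.24
lambda_2 * g_2 = 4.89 * -4.94 = -24.1566
lambda_3 * g_3 = 1.7 * -1.41 = -2.397
Total violation = 8.24 + 24.1566 + 2.397 = 34.7936


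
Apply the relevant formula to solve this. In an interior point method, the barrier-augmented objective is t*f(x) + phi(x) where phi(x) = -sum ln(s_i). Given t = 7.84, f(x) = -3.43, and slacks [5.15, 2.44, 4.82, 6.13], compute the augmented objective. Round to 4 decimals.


Step 1: Compute log-barrier.
ln values: [1.639, 0.892, 1.5728, 1.8132]
phi = -(1.639 + 0.892 + 1.5728 + 1.8132) = -5.917
Step 2: Compute augmented objective.
t*f(x) = 7.84*-3.43 = -26.8912
Total = -26.8912 - 5.917 = -32.8082


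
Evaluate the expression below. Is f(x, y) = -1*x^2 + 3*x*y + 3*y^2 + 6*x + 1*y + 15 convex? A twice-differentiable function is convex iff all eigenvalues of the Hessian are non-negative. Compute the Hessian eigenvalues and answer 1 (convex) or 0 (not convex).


The Hessian of f(x,y) = -1*x^2 + 3*x*y + 3*y^2 + 6*x + 1*y + 15 is:
H = [[-2, 3], [3, 6]]
Trace = -2 + 6 = 4
Determinant = -2*6 - (3)^2 = -21
Discriminant = (4)^2 - 4*-21 = 100.0
Eigenvalues: lambda_1 = -3.0, lambda_2 = 7.0
The function is not convex.

0


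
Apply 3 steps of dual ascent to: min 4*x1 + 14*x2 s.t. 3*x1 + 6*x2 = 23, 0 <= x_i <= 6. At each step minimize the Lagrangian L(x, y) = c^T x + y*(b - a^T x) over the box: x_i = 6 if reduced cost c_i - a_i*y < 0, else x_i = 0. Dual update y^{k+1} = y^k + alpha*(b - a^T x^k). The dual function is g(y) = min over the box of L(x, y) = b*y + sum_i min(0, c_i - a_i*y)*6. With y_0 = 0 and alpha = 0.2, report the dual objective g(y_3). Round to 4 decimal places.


Dual ascent for LP: min 4*x1 + 14*x2, 3*x1 + 6*x2 = 23, 0 <= x_i <= 6
Step 1: y^k = 0.0, reduced costs: (4.0, 14.0)
  x^k = (0.0, 0.0), subgradient = b - a^T x = 23.0
  y^{k+1} = 0.0 + 0.2*23.0 = 4.6
Step 2: y^k = 4.6, reduced costs: (-9.8, -13.6)
  x^k = (6.0, 6.0), subgradient = b - a^T x = -31.0
  y^{k+1} = 4.6 + 0.2*-31.0 = -1.6
Step 3: y^k = -1.6, reduced costs: (8.8, 23.6)
  x^k = (0.0, 0.0), subgradient = b - a^T x = 23.0
  y^{k+1} = -1.6 + 0.2*23.0 = 3.0
Dual objective at y_3 = 3.0: reduced costs (-5.0, -4.0), box minimizer x = (6.0, 6.0)
g(y_3) = b*y + (c1 - a1*y)*x1 + (c2 - a2*y)*x2 = 23*3.0 + (-5.0)*6.0 + (-4.0)*6.0 = 69.0 - 30.0 - 24.0 = 15.0


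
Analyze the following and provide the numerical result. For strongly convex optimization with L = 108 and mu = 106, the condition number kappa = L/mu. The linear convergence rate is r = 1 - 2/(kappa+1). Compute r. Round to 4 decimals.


Step 1: Compute the condition number.
kappa = L/mu = 108/106 = 1.0189
Step 2: Compute the convergence rate.
r = 1 - 2/(kappa + 1) = 1 - 2*mu/(L + mu) = (L - mu)/(L + mu) = 2/214 = 0.0093


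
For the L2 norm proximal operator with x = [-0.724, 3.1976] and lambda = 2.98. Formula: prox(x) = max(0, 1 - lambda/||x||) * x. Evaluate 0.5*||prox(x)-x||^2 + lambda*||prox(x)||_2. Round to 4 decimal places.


Step 1: Compute ||x||.
||x|| = 3.2785
Step 2: Compute scaling factor.
scale = max(0, 1 - 2.98/3.2785) = 0.0911
Step 3: prox(x) = [-0.0659, 0.2912]
||prox(x)|| = 0.2985
Step 4: Proximal objective.
0.5*||prox-x||^2 = 4.4402
lambda*||prox|| = 0.8895
Total = 5.3298


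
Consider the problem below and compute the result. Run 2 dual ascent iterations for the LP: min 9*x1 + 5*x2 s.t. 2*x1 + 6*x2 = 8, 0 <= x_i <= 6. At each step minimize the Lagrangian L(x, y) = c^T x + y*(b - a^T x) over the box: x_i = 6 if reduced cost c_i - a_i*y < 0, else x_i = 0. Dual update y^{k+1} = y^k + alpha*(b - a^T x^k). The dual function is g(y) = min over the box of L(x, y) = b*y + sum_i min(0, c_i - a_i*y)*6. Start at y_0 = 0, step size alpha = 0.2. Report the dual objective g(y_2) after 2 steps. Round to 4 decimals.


Dual ascent for LP: min 9*x1 + 5*x2, 2*x1 + 6*x2 = 8, 0 <= x_i <= 6
Step 1: y^k = 0.0, reduced costs: (9.0, 5.0)
  x^k = (0.0, 0.0), subgradient = b - a^T x = 8.0
  y^{k+1} = 0.0 + 0.2*8.0 = 1.6
Step 2: y^k = 1.6, reduced costs: (5.8, -4.6)
  x^k = (0.0, 6.0), subgradient = b - a^T x = -28.0
  y^{k+1} = 1.6 + 0.2*-28.0 = -4.0
Dual objective at y_2 = -4.0: reduced costs (17.0, 29.0), box minimizer x = (0.0, 0.0)
g(y_2) = b*y + (c1 - a1*y)*x1 + (c2 - a2*y)*x2 = 8*(-4.0) + 17.0*0.0 + 29.0*0.0 = -32.0 + 0.0 + 0.0 = -32.0


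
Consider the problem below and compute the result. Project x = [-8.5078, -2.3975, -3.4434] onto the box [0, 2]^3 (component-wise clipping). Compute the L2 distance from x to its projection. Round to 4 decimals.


Project each component onto [0, 2].
clip(-8.5078) = 0.0, clip(-2.3975) = 0.0, clip(-3.4434) = 0.0
Projection = [0.0, 0.0, 0.0]
Squared diffs: [72.3827, 5.748, 11.857]
Distance = sqrt(89.9877) = 9.4862


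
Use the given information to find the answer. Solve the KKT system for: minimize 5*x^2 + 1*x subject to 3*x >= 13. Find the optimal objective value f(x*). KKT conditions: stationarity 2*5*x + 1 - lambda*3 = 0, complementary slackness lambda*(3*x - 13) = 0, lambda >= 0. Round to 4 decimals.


Step 1: Try lambda = 0 (constraint inactive).
x_unc = -1/(2*5) = -0.1
Check: 3*-0.1 = -0.3 < 13 -- violated!
Step 2: Constraint must be active: 3*x = 13
x* = 13/3 = 4.3333 (rounded; the exact value 13/3 is used below)
lambda = (2*5*(13/3) + 1)/3 = 14.7778
Step 3: Compute optimal value.
f(x*) = 5*(13/3)^2 + 1*(13/3) = 98.2222


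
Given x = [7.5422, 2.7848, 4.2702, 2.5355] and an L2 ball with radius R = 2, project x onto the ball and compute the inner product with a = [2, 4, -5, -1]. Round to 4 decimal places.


Step 1: Compute ||x|| (intermediates to 6 decimals).
||x|| = sqrt(7.5422^2 + 2.7848^2 + 4.2702^2 + 2.5355^2) = 9.45004
Step 2: Project.
Since ||x|| > R, scale = R/||x|| = 2/9.45004 = 0.211639, proj(x) = scale * x
proj(x) = [1.596224, 0.589372, 0.903741, 0.536611]
Step 3: Dot product.
a^T * proj(x) = 2*1.596224 + 4*0.589372 - 5*0.903741 - 1*0.536611 = 0.4946


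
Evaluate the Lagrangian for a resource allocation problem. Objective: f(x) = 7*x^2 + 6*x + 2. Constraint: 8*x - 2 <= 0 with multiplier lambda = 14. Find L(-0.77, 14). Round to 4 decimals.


Step 1: Evaluate f(x).
f(-0.77) = 7*(-0.77)^2 + 6*(-0.77) + 2 = 1.5303
Step 2: Evaluate g(x).
g(-0.77) = 8*-0.77 - 2 = -8.16
Step 3: Compute Lagrangian.
L = 1.5303 + 14*-8.16 = -112.7097


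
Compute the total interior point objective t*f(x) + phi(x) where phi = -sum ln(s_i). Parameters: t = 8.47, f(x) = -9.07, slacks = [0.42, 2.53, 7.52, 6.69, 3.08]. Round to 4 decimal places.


Step 1: Compute log-barrier.
ln values: [-0.8675, 0.9282, 2.0176, 1.9006, 1.1249]
phi = -(-0.8675 + 0.9282 + 2.0176 + 1.9006 + 1.1249) = -5.1038
Step 2: Compute augmented objective.
t*f(x) = 8.47*-9.07 = -76.8229
Total = -76.8229 - 5.1038 = -81.9267


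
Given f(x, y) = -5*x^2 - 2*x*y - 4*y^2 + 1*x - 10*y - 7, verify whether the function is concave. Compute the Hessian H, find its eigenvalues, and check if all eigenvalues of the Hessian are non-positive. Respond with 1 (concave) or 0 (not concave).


The Hessian of f(x,y) = -5*x^2 - 2*x*y - 4*y^2 + 1*x - 10*y - 7 is:
H = [[-10, -2], [-2, -8]]
Trace = -10 - 8 = -18
Determinant = -10*-8 - (-2)^2 = 76
Discriminant = (-18)^2 - 4*76 = 20.0
Eigenvalues: lambda_1 = -11.2361, lambda_2 = -6.7639
The function is concave.

1


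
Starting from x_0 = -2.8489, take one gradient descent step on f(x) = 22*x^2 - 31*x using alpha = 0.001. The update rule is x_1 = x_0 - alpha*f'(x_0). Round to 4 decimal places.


We compute the gradient at x_0 and apply the update.
f'(x) = 44*x - 31
f'(-2.8489) = 44*-2.8489 - 31 = -156.3516
x_1 = -2.8489 - 0.001*-156.3516 = -2.6925


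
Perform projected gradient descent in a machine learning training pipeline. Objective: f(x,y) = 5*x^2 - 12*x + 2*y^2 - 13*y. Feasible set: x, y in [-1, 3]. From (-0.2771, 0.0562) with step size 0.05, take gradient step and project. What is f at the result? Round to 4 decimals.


Step 1: Compute gradient at (-0.2771, 0.0562).
grad_x = 2*5*-0.2771 - 12 = -14.771
grad_y = 2*2*0.0562 - 13 = -12.7752
Step 2: Gradient step.
x_raw = -0.2771 - 0.05*-14.771 = 0.4615
y_raw = 0.0562 - 0.05*-12.7752 = 0.695
Step 3: Project onto [-1, 3].
x_proj = clip(0.4615) = 0.4615
y_proj = clip(0.695) = 0.695
Step 4: Evaluate f.
f(0.4615, 0.695) = -12.5413


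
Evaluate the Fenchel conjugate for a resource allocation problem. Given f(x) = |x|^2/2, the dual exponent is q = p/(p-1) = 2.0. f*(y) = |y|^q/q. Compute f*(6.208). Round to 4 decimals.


The conjugate exponent q satisfies 1/p + 1/q = 1.
p = 2, so q = 2/(2 - 1) = 2.0
|y|^q = 6.208^2.0 = 38.5393
f*(6.208) = 38.5393 / 2.0 = 19.2696


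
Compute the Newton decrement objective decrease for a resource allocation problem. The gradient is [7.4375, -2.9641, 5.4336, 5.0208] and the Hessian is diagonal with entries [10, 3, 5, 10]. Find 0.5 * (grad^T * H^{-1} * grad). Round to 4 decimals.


Step 1: H is diagonal, so H^(-1) * g = [0.7438, -0.988, 1.0867, 0.5021].
Step 2: g^T H^(-1) g = sum_i g_i^2 / H_ii
  = (7.4375)^2/10 + (-2.9641)^2/3 + (5.4336)^2/5 + (5.0208)^2/10
  = 5.5316 + 2.9286 + 5.9048 + 2.5208 = 16.8859
Step 3: Objective decrease = 0.5 * g^T H^(-1) g = 8.443


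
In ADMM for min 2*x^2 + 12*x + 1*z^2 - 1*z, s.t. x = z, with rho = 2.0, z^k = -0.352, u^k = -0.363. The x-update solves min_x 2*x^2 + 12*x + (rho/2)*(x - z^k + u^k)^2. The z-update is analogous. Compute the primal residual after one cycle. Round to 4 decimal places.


ADMM iteration with rho = 2.0, z^k = -0.352, u^k = -0.363
Step 1: x-update.
Minimize 2*x^2 + 12*x + (2.0/2)*(x + 0.352 - 0.363)^2
FOC: (2*2 + 2.0)*x = -12 + 2.0*(-0.352 + 0.363)
x^{k+1} = -1.9963
Step 2: z-update.
Minimize 1*z^2 - 1*z + (2.0/2)*(-1.9963 - z - 0.363)^2
FOC: (2*1 + 2.0)*z = 1 + 2.0*(-1.9963 - 0.363)
z^{k+1} = -0.9297
Step 3: u-update.
u^{k+1} = -0.363 - 1.9963 + 0.9297 = -1.4297
Step 4: Primal residual = |-1.9963 + 0.9297| = 1.0667


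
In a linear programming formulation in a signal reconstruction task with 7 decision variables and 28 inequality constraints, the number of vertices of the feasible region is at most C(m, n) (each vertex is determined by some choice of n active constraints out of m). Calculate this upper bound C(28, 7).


Each vertex corresponds to some choice of n active constraints out of m, so the number of vertices is at most C(m, n) = m! / (n!(m-n)!).
m = 28, n = 7
Numerator: 28 * 27 * 26 * 25 * 24 * 23 * 22
Denominator: 7! = 5040
C(28, 7) = 1184040


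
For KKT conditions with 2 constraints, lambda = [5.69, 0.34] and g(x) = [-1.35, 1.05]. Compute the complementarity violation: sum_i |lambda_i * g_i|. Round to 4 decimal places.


KKT complementary slackness check:
lambda_1 * g_1 = 5.69 * -1.35 = -7.6815
lambda_2 * g_2 = 0.34 * 1.05 = 0.357
Total violation = 7.6815 + 0.357 = 8.0385


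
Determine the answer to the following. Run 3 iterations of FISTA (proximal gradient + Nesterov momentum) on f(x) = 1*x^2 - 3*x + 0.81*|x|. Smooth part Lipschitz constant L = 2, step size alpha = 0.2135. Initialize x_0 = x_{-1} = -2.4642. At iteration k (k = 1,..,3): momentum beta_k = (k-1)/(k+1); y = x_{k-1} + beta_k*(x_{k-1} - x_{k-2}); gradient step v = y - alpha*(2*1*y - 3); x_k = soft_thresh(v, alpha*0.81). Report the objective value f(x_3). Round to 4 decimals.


FISTA on f(x) = 1*x^2 - 3*x + 0.81*|x|
L = 2, alpha = 0.2135
Iteration 1: beta = 0.0, y = -2.4642 + 0.0*(-2.4642 + 2.4642) = -2.4642
  grad(y) = -7.9284, v = y - alpha*grad = -0.7715
  prox(v) = soft_thresh(-0.7715, 0.1729) = -0.5986
Iteration 2: beta = 0.3333, y = -0.5986 + 0.3333*(-0.5986 + 2.4642) = 0.0233
  grad(y) = -2.9533, v = y - alpha*grad = 0.6539
  prox(v) = soft_thresh(0.6539, 0.1729) = 0.4809
Iteration 3: beta = 0.5, y = 0.4809 + 0.5*(0.4809 + 0.5986) = 1.0207
  grad(y) = -0.9586, v = y - alpha*grad = 1.2253
  prox(v) = soft_thresh(1.2253, 0.1729) = 1.0524
f(x_3) = 1*1.0524^2 - 3*1.0524 + 0.81*|1.0524| = -1.1972


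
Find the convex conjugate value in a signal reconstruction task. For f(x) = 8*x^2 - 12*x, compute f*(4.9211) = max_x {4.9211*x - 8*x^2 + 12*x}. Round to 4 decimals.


f*(y) = sup_x {y*x - a*x^2 - b*x} = sup_x {(y-b)*x - a*x^2}
FOC: (y - b) - 2a*x = 0 => x* = (y - b)/(2a)
x* = (4.9211 + 12)/(2*8) = 1.0576
f*(4.9211) = (y-b)^2/(4a) = (4.9211 + 12)^2/(4*8)
= 286.3236/32 = 8.9476


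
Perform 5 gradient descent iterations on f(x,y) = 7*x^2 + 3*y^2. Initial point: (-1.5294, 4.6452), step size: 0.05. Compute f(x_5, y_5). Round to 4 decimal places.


Gradient descent on f(x,y) = 7*x^2 + 3*y^2.
Starting point: (-1.5294, 4.6452), alpha = 0.05
Step 1: grad_x = 2*7*-1.5294 = -21.4116, grad_y = 2*3*4.6452 = 27.8712
  x_1 = -1.5294 - 0.05*-21.4116 = -0.4588
  y_1 = 4.6452 - 0.05*27.8712 = 3.2516
Step 2: grad_x = 2*7*-0.4588 = -6.4235, grad_y = 2*3*3.2516 = 19.5098
  x_2 = -0.4588 - 0.05*-6.4235 = -0.1376
  y_2 = 3.2516 - 0.05*19.5098 = 2.2761
Step 3: grad_x = 2*7*-0.1376 = -1.927, grad_y = 2*3*2.2761 = 13.6569
  x_3 = -0.1376 - 0.05*-1.927 = -0.0413
  y_3 = 2.2761 - 0.05*13.6569 = 1.5933
Step 4: grad_x = 2*7*-0.0413 = -0.5781, grad_y = 2*3*1.5933 = 9.5598
  x_4 = -0.0413 - 0.05*-0.5781 = -0.0124
  y_4 = 1.5933 - 0.05*9.5598 = 1.1153
Step 5: grad_x = 2*7*-0.0124 = -0.1734, grad_y = 2*3*1.1153 = 6.6919
  x_5 = -0.0124 - 0.05*-0.1734 = -0.0037
  y_5 = 1.1153 - 0.05*6.6919 = 0.7807
f(-0.0037, 0.7807) = 7*(-0.0037)^2 + 3*0.7807^2 = 1.8287


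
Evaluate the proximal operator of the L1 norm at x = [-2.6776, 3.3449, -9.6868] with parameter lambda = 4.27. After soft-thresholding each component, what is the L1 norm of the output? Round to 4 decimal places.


Soft-thresholding with lambda = 4.27:
prox(-2.6776) = sign(-2.6776)*max(|-2.6776| - 4.27, 0) = 0.0
prox(3.3449) = sign(3.3449)*max(|3.3449| - 4.27, 0) = 0.0
prox(-9.6868) = sign(-9.6868)*max(|-9.6868| - 4.27, 0) = -5.4168
prox(x) = [0.0, 0.0, -5.4168]
||prox(x)||_1 = 0.0 + 0.0 + 5.4168 = 5.4168


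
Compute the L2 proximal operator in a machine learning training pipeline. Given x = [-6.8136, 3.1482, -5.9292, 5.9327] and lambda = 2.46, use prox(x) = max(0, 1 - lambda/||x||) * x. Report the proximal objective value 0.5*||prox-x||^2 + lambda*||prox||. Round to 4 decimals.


Step 1: Compute ||x||.
||x|| = 11.2556
Step 2: Compute scaling factor.
scale = max(0, 1 - 2.46/11.2556) = 0.7814
Step 3: prox(x) = [-5.3244, 2.4601, -4.6333, 4.6361]
||prox(x)|| = 8.7956
Step 4: Proximal objective.
0.5*||prox-x||^2 = 3.0258
lambda*||prox|| = 21.6372
Total = 24.663


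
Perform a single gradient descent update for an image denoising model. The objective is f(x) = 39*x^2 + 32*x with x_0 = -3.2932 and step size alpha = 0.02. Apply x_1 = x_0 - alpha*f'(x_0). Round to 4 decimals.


We compute the gradient at x_0 and apply the update.
f'(x) = 78*x + 32
f'(-3.2932) = 78*-3.2932 + 32 = -224.8696
x_1 = -3.2932 - 0.02*-224.8696 = 1.2042


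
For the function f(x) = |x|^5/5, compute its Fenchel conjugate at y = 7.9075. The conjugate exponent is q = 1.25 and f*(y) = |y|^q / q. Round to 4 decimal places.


The conjugate exponent q satisfies 1/p + 1/q = 1.
p = 5, so q = 5/(5 - 1) = 1.25
|y|^q = 7.9075^1.25 = 13.2602
f*(7.9075) = 13.2602 / 1.25 = 10.6081


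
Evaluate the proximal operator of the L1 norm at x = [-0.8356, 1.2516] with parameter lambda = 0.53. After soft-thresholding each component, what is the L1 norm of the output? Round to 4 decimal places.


Soft-thresholding with lambda = 0.53:
prox(-0.8356) = sign(-0.8356)*max(|-0.8356| - 0.53, 0) = -0.3056
prox(1.2516) = sign(1.2516)*max(|1.2516| - 0.53, 0) = 0.7216
prox(x) = [-0.3056, 0.7216]
||prox(x)||_1 = 0.3056 + 0.7216 = 1.0272
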